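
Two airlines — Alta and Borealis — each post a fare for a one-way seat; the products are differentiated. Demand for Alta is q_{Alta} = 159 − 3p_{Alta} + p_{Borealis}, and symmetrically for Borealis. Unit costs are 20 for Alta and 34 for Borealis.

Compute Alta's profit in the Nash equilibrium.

1875

Alta's profit: π = (p_{Alta} − 20)(159 − 3p_{Alta} + p_{Borealis}).
∂π/∂p_{Alta} = 219 − 6p_{Alta} + p_{Borealis} = 0 ⇒ p_{Alta} = 36.5 + (1/6)p_{Borealis}.
Similarly p_{Borealis} = 43.5 + (1/6)p_{Alta}.
Solving the two reaction functions simultaneously: (1 − (1/6)(1/6))p_{Alta} = 36.5 + (1/6)·43.5, so (35/36)p_{Alta} = 43.75 and p_{Alta} = 45.
Then p_{Borealis} = 43.5 + (1/6)·45 = 51.
q_{Alta} = 159 − 3·45 + 51 = 75.
Profit = (45 − 20)·75 = 1875.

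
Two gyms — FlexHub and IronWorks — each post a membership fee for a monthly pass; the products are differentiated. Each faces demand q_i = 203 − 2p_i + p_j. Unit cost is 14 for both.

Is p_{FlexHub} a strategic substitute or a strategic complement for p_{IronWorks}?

strategic complements

FlexHub's profit: π = (p_{FlexHub} − 14)(203 − 2p_{FlexHub} + p_{IronWorks}).
∂π/∂p_{FlexHub} = 231 − 4p_{FlexHub} + p_{IronWorks} = 0 ⇒ p_{FlexHub} = 57.75 + 0.25p_{IronWorks}.
The best-response slope dp_{FlexHub}/dp_{IronWorks} = 0.25 > 0: the reaction function is upward-sloping, so the choices are strategic complements.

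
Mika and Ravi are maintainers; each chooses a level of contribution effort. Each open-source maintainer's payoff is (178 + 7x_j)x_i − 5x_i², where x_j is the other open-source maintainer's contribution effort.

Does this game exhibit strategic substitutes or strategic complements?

strategic complements

Mika's payoff is (178 + 7x_R)x_M − 5x_M².
∂π/∂x_M = 178 + 7x_R − 10x_M = 0, so x_M = 17.8 + 0.7x_R.
The best-response slope dx_M/dx_R = 0.7 > 0: the reaction function is upward-sloping, so the choices are strategic complements.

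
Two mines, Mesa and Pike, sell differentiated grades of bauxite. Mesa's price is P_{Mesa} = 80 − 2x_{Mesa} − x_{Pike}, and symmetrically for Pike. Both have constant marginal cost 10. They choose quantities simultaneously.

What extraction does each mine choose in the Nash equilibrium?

Mine Mesa's profit: π = x_{Mesa}(80 − 2x_{Mesa} − x_{Pike}) − 10x_{Mesa}.
∂π/∂x_{Mesa} = 70 − 4x_{Mesa} − x_{Pike} = 0 ⇒ x_{Mesa} = 17.5 − 0.25x_{Pike}.
Setting x_{Mesa} = x_{Pike} in the reaction function: x_{Mesa} = 17.5 − 0.25x_{Mesa}, so x_{Mesa} = 17.5 / 1.25 = 14.

14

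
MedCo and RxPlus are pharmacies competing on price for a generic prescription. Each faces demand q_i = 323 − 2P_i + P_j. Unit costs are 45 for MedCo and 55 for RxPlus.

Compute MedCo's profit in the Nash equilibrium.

MedCo's profit: π = (P_{MedCo} − 45)(323 − 2P_{MedCo} + P_{RxPlus}).
∂π/∂P_{MedCo} = 413 − 4P_{MedCo} + P_{RxPlus} = 0 ⇒ P_{MedCo} = 103.25 + 0.25P_{RxPlus}.
Similarly P_{RxPlus} = 108.25 + 0.25P_{MedCo}.
Plugging P_{RxPlus} into MedCo's best response: P_{MedCo} = 103.25 + 0.25(108.25 + 0.25P_{MedCo}) ⇒ 0.9375P_{MedCo} = 130.3125, so P_{MedCo} = 139.
Then P_{RxPlus} = 108.25 + 0.25·139 = 143.
q_{MedCo} = 323 − 2·139 + 143 = 188.
Profit = (139 − 45)·188 = 17672.

17672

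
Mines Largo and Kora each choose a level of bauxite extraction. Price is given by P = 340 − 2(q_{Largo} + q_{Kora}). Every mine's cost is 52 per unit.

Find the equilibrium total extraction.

96

Mine Largo's profit: π = q_{Largo}(340 − 2(q_{Largo} + q_{Kora})) − 52q_{Largo}.
∂π/∂q_{Largo} = 288 − 4q_{Largo} − 2q_{Kora} = 0, so q_{Largo} = 72 − 0.5q_{Kora}.
Setting q_{Largo} = q_{Kora} in the reaction function: q_{Largo} = 72 − 0.5q_{Largo}, so q_{Largo} = 72 / 1.5 = 48.
Total extraction: 48 + 48 = 96.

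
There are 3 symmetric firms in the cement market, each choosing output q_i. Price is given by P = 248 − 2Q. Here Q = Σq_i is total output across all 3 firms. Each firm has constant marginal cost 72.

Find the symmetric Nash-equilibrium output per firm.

22

A representative firm's profit is π_i = q_i(248 − 2Q) − 72q_i, with Q = q_i + Σ_{j≠i} q_j.
First-order condition: 176 − 4q_i − 2Σ_{j≠i} q_j = 0.
In a symmetric equilibrium every firm chooses the same q, so Σ_{j≠i} q_j = 2q. The condition becomes 176 − 8q = 0, giving q = 176/8 = 22.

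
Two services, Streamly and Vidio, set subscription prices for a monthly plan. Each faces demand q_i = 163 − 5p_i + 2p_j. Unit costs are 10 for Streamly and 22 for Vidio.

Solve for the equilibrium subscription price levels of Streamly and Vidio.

Streamly's profit: π = (p_{Streamly} − 10)(163 − 5p_{Streamly} + 2p_{Vidio}).
∂π/∂p_{Streamly} = 213 − 10p_{Streamly} + 2p_{Vidio} = 0 ⇒ p_{Streamly} = 21.3 + 0.2p_{Vidio}.
Similarly p_{Vidio} = 27.3 + 0.2p_{Streamly}.
Plugging p_{Vidio} into Streamly's best response: p_{Streamly} = 21.3 + 0.2(27.3 + 0.2p_{Streamly}) ⇒ 0.96p_{Streamly} = 26.76, so p_{Streamly} = 27.875.
Then p_{Vidio} = 27.3 + 0.2·27.875 = 32.875.

27.875, 32.875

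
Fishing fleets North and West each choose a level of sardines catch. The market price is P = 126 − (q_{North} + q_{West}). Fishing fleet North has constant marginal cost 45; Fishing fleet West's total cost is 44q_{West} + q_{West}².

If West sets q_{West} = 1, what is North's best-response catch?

Fishing fleet North's profit: π = q_{North}(126 − (q_{North} + q_{West})) − 45q_{North}.
∂π/∂q_{North} = 81 − 2q_{North} − q_{West} = 0, so q_{North} = 40.5 − 0.5q_{West}.
At q_{West} = 1: q_{North} = 40.5 − 0.5·1 = 40.

40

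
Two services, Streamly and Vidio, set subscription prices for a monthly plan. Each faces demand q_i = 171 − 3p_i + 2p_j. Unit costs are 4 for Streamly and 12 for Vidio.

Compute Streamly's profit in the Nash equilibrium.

Streamly's profit: π = (p_{Streamly} − 4)(171 − 3p_{Streamly} + 2p_{Vidio}).
∂π/∂p_{Streamly} = 183 − 6p_{Streamly} + 2p_{Vidio} = 0 ⇒ p_{Streamly} = 30.5 + (1/3)p_{Vidio}.
Similarly p_{Vidio} = 34.5 + (1/3)p_{Streamly}.
Substituting the second reaction function into the first: p_{Streamly} = 30.5 + (1/3)(34.5 + (1/3)p_{Streamly}), which gives (8/9)p_{Streamly} = 42 ⇒ p_{Streamly} = 47.25.
Then p_{Vidio} = 34.5 + (1/3)·47.25 = 50.25.
q_{Streamly} = 171 − 3·47.25 + 2·50.25 = 129.75.
Profit = (47.25 − 4)·129.75 = 5611.6875.

5611.6875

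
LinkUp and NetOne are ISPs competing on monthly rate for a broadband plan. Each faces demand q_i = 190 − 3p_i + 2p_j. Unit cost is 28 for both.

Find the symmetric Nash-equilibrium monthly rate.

68.5

LinkUp's profit: π = (p_{LinkUp} − 28)(190 − 3p_{LinkUp} + 2p_{NetOne}).
∂π/∂p_{LinkUp} = 274 − 6p_{LinkUp} + 2p_{NetOne} = 0 ⇒ p_{LinkUp} = 137/3 + (1/3)p_{NetOne}.
Setting p_{LinkUp} = p_{NetOne} in the reaction function: p_{LinkUp} = 137/3 + (1/3)p_{LinkUp}, so p_{LinkUp} = (137/3) / (2/3) = 68.5.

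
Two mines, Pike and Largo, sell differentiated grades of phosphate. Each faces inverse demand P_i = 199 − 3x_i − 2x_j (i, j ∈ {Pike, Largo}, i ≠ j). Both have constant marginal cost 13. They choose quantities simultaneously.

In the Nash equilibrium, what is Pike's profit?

Mine Pike's profit: π = x_{Pike}(199 − 3x_{Pike} − 2x_{Largo}) − 13x_{Pike}.
∂π/∂x_{Pike} = 186 − 6x_{Pike} − 2x_{Largo} = 0 ⇒ x_{Pike} = 31 − (1/3)x_{Largo}.
By symmetry x_{Largo} = x_{Pike}; substituting into the reaction function, (4/3)x_{Pike} = 31 and x_{Pike} = 23.25.
P_{Pike} = 199 − 3·23.25 − 2·23.25 = 82.75.
Profit = (82.75 − 13)·23.25 = 1621.6875.

1621.6875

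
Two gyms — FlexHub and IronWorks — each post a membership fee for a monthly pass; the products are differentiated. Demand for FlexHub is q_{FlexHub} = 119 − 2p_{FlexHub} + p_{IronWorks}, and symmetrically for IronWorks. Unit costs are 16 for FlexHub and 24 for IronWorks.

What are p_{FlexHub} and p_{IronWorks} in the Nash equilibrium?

FlexHub's profit: π = (p_{FlexHub} − 16)(119 − 2p_{FlexHub} + p_{IronWorks}).
∂π/∂p_{FlexHub} = 151 − 4p_{FlexHub} + p_{IronWorks} = 0 ⇒ p_{FlexHub} = 37.75 + 0.25p_{IronWorks}.
Similarly p_{IronWorks} = 41.75 + 0.25p_{FlexHub}.
Substituting the second reaction function into the first: p_{FlexHub} = 37.75 + 0.25(41.75 + 0.25p_{FlexHub}), which gives 0.9375p_{FlexHub} = 48.1875 ⇒ p_{FlexHub} = 51.4.
Then p_{IronWorks} = 41.75 + 0.25·51.4 = 54.6.

51.4, 54.6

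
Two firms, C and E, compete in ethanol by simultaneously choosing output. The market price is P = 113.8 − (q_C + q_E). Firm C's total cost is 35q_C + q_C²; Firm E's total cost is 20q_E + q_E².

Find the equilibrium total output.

Firm C's profit: π = q_C(113.8 − (q_C + q_E)) − 35q_C − q_C².
∂π/∂q_C = 78.8 − 4q_C − q_E = 0, so q_C = 19.7 − 0.25q_E.
By the same steps for E: q_E = 23.45 − 0.25q_C.
Substituting the second reaction function into the first: q_C = 19.7 − 0.25(23.45 − 0.25q_C), which gives 0.9375q_C = 13.8375 ⇒ q_C = 14.76.
Then q_E = 23.45 − 0.25·14.76 = 19.76.
Total output: 14.76 + 19.76 = 34.52.

34.52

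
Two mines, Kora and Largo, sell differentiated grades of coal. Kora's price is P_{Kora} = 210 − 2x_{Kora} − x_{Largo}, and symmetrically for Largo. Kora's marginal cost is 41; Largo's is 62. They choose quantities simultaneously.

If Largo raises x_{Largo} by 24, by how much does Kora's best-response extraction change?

Mine Kora's profit: π = x_{Kora}(210 − 2x_{Kora} − x_{Largo}) − 41x_{Kora}.
∂π/∂x_{Kora} = 169 − 4x_{Kora} − x_{Largo} = 0 ⇒ x_{Kora} = 42.25 − 0.25x_{Largo}.
The reaction-function slope is −0.25, so a 24-unit rise in x_{Largo} moves x_{Kora} by −0.25 × 24 = −6. Kora's best response falls — the actions are strategic substitutes.

-6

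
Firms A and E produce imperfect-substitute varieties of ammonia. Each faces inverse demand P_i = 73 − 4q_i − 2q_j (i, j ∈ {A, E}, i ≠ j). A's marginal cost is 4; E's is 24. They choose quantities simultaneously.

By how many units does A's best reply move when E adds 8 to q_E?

Firm A's profit: π = q_A(73 − 4q_A − 2q_E) − 4q_A.
∂π/∂q_A = 69 − 8q_A − 2q_E = 0 ⇒ q_A = 8.625 − 0.25q_E.
The reaction-function slope is −0.25, so an 8-unit rise in q_E moves q_A by −0.25 × 8 = −2. A's best response falls — the actions are strategic substitutes.

-2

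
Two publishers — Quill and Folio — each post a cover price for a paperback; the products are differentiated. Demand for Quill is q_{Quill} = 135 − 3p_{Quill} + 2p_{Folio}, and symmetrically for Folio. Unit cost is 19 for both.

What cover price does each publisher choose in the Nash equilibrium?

Quill's profit: π = (p_{Quill} − 19)(135 − 3p_{Quill} + 2p_{Folio}).
∂π/∂p_{Quill} = 192 − 6p_{Quill} + 2p_{Folio} = 0 ⇒ p_{Quill} = 32 + (1/3)p_{Folio}.
Setting p_{Quill} = p_{Folio} in the reaction function: p_{Quill} = 32 + (1/3)p_{Quill}, so p_{Quill} = 32 / (2/3) = 48.

48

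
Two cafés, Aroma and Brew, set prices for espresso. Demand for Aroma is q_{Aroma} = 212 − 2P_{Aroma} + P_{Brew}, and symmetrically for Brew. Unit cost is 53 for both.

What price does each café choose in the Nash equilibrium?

Aroma's profit: π = (P_{Aroma} − 53)(212 − 2P_{Aroma} + P_{Brew}).
∂π/∂P_{Aroma} = 318 − 4P_{Aroma} + P_{Brew} = 0 ⇒ P_{Aroma} = 79.5 + 0.25P_{Brew}.
Setting P_{Aroma} = P_{Brew} in the reaction function: P_{Aroma} = 79.5 + 0.25P_{Aroma}, so P_{Aroma} = 79.5 / 0.75 = 106.

106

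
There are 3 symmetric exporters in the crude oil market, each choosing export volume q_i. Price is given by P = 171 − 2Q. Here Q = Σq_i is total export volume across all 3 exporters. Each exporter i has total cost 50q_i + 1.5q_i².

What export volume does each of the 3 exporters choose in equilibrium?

A representative exporter's profit is π_i = q_i(171 − 2Q) − 50q_i − 1.5q_i², with Q = q_i + Σ_{j≠i} q_j.
First-order condition: 121 − 7q_i − 2Σ_{j≠i} q_j = 0.
Imposing symmetry (q_j = q for all j) turns Σ_{j≠i} q_j into 2q, so 121 = 11q and q = 11.

11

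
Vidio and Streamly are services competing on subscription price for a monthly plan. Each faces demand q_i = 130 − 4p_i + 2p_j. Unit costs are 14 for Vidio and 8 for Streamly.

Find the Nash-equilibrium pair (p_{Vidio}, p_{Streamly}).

Vidio's profit: π = (p_{Vidio} − 14)(130 − 4p_{Vidio} + 2p_{Streamly}).
∂π/∂p_{Vidio} = 186 − 8p_{Vidio} + 2p_{Streamly} = 0 ⇒ p_{Vidio} = 23.25 + 0.25p_{Streamly}.
Similarly p_{Streamly} = 20.25 + 0.25p_{Vidio}.
Plugging p_{Streamly} into Vidio's best response: p_{Vidio} = 23.25 + 0.25(20.25 + 0.25p_{Vidio}) ⇒ 0.9375p_{Vidio} = 28.3125, so p_{Vidio} = 30.2.
Then p_{Streamly} = 20.25 + 0.25·30.2 = 27.8.

30.2, 27.8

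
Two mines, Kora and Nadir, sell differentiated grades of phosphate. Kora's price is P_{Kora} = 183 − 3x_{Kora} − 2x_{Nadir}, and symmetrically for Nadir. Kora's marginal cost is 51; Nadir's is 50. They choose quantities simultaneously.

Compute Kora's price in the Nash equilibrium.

Mine Kora's profit: π = x_{Kora}(183 − 3x_{Kora} − 2x_{Nadir}) − 51x_{Kora}.
∂π/∂x_{Kora} = 132 − 6x_{Kora} − 2x_{Nadir} = 0 ⇒ x_{Kora} = 22 − (1/3)x_{Nadir}.
Similarly x_{Nadir} = 133/6 − (1/3)x_{Kora}.
Solving the two reaction functions simultaneously: (1 − (−1/3)(−1/3))x_{Kora} = 22 − (1/3)·(133/6), so (8/9)x_{Kora} = 263/18 and x_{Kora} = 16.4375.
Then x_{Nadir} = 133/6 − (1/3)·16.4375 = 16.6875.
P_{Kora} = 183 − 3·16.4375 − 2·16.6875 = 100.3125.

100.3125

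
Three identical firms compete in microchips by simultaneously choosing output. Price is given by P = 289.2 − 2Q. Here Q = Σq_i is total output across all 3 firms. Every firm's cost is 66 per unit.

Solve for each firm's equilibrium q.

A representative firm's profit is π_i = q_i(289.2 − 2Q) − 66q_i, with Q = q_i + Σ_{j≠i} q_j.
First-order condition: 223.2 − 4q_i − 2Σ_{j≠i} q_j = 0.
Imposing symmetry (q_j = q for all j) turns Σ_{j≠i} q_j into 2q, so 223.2 = 8q and q = 27.9.

27.9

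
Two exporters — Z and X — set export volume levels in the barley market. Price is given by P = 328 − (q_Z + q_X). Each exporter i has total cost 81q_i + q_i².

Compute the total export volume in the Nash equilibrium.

98.8

Exporter Z's profit: π = q_Z(328 − (q_Z + q_X)) − 81q_Z − q_Z².
∂π/∂q_Z = 247 − 4q_Z − q_X = 0, so q_Z = 61.75 − 0.25q_X.
By symmetry q_X = q_Z; substituting into the reaction function, 1.25q_Z = 61.75 and q_Z = 49.4.
Total export volume: 49.4 + 49.4 = 98.8.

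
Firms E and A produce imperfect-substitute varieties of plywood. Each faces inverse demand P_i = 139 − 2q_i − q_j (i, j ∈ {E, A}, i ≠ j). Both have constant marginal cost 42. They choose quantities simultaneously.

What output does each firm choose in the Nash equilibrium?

Firm E's profit: π = q_E(139 − 2q_E − q_A) − 42q_E.
∂π/∂q_E = 97 − 4q_E − q_A = 0 ⇒ q_E = 24.25 − 0.25q_A.
Setting q_E = q_A in the reaction function: q_E = 24.25 − 0.25q_E, so q_E = 24.25 / 1.25 = 19.4.

19.4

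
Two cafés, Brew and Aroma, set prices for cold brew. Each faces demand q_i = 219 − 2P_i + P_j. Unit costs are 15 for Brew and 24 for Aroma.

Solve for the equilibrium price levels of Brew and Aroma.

Brew's profit: π = (P_{Brew} − 15)(219 − 2P_{Brew} + P_{Aroma}).
∂π/∂P_{Brew} = 249 − 4P_{Brew} + P_{Aroma} = 0 ⇒ P_{Brew} = 62.25 + 0.25P_{Aroma}.
Similarly P_{Aroma} = 66.75 + 0.25P_{Brew}.
Plugging P_{Aroma} into Brew's best response: P_{Brew} = 62.25 + 0.25(66.75 + 0.25P_{Brew}) ⇒ 0.9375P_{Brew} = 78.9375, so P_{Brew} = 84.2.
Then P_{Aroma} = 66.75 + 0.25·84.2 = 87.8.

84.2, 87.8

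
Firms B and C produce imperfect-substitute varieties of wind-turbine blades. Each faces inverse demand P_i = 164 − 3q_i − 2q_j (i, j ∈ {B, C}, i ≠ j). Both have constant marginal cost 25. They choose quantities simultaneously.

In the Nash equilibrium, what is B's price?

Firm B's profit: π = q_B(164 − 3q_B − 2q_C) − 25q_B.
∂π/∂q_B = 139 − 6q_B − 2q_C = 0 ⇒ q_B = 139/6 − (1/3)q_C.
By symmetry q_C = q_B; substituting into the reaction function, (4/3)q_B = 139/6 and q_B = 17.375.
P_B = 164 − 3·17.375 − 2·17.375 = 77.125.

77.125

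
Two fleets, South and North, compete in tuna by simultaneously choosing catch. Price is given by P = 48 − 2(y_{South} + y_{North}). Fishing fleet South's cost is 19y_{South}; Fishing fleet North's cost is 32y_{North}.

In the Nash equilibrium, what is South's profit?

98

Fishing fleet South's profit: π = y_{South}(48 − 2(y_{South} + y_{North})) − 19y_{South}.
∂π/∂y_{South} = 29 − 4y_{South} − 2y_{North} = 0, so y_{South} = 7.25 − 0.5y_{North}.
By the same steps for North: y_{North} = 4 − 0.5y_{South}.
Substituting the second reaction function into the first: y_{South} = 7.25 − 0.5(4 − 0.5y_{South}), which gives 0.75y_{South} = 5.25 ⇒ y_{South} = 7.
Then y_{North} = 4 − 0.5·7 = 0.5.
Price P = 48 − 2·7.5 = 33.
South's profit: (33 − 19)·7 = 98.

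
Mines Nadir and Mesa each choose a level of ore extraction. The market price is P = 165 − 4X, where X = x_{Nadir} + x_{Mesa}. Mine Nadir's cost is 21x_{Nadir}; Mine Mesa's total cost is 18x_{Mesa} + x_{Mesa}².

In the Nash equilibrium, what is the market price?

Mine Nadir's profit: π = x_{Nadir}(165 − 4(x_{Nadir} + x_{Mesa})) − 21x_{Nadir}.
∂π/∂x_{Nadir} = 144 − 8x_{Nadir} − 4x_{Mesa} = 0, so x_{Nadir} = 18 − 0.5x_{Mesa}.
For Mesa: ∂π/∂x_{Mesa} = 147 − 10x_{Mesa} − 4x_{Nadir} = 0 ⇒ x_{Mesa} = 14.7 − 0.4x_{Nadir}.
Substituting the second reaction function into the first: x_{Nadir} = 18 − 0.5(14.7 − 0.4x_{Nadir}), which gives 0.8x_{Nadir} = 10.65 ⇒ x_{Nadir} = 13.3125.
Then x_{Mesa} = 14.7 − 0.4·13.3125 = 9.375.
Equilibrium price: P = 165 − 4·22.6875 = 74.25.

74.25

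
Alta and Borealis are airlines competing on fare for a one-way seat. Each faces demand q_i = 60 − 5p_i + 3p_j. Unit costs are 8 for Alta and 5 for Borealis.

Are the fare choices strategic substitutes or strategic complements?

Alta's profit: π = (p_{Alta} − 8)(60 − 5p_{Alta} + 3p_{Borealis}).
∂π/∂p_{Alta} = 100 − 10p_{Alta} + 3p_{Borealis} = 0 ⇒ p_{Alta} = 10 + 0.3p_{Borealis}.
The best-response slope dp_{Alta}/dp_{Borealis} = 0.3 > 0: the reaction function is upward-sloping, so the choices are strategic complements.

strategic complements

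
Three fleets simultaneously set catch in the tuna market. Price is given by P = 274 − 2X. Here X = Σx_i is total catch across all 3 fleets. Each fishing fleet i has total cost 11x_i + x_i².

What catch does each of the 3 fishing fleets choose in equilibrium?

A representative fishing fleet's profit is π_i = x_i(274 − 2X) − 11x_i − x_i², with X = x_i + Σ_{j≠i} x_j.
First-order condition: 263 − 6x_i − 2Σ_{j≠i} x_j = 0.
Imposing symmetry (x_j = x for all j) turns Σ_{j≠i} x_j into 2x, so 263 = 10x and x = 26.3.

26.3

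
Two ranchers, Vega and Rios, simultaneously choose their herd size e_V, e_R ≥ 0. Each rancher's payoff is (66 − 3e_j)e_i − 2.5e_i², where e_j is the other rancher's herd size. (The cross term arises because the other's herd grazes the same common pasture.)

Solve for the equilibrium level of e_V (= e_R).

Vega's payoff is (66 − 3e_R)e_V − 2.5e_V².
∂π/∂e_V = 66 − 3e_R − 5e_V = 0, so e_V = 13.2 − 0.6e_R.
Setting e_V = e_R in the reaction function: e_V = 13.2 − 0.6e_V, so e_V = 13.2 / 1.6 = 8.25.

8.25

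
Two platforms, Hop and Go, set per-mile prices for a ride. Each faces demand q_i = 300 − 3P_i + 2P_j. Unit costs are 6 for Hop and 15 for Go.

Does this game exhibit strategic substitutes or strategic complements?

Hop's profit: π = (P_{Hop} − 6)(300 − 3P_{Hop} + 2P_{Go}).
∂π/∂P_{Hop} = 318 − 6P_{Hop} + 2P_{Go} = 0 ⇒ P_{Hop} = 53 + (1/3)P_{Go}.
The best-response slope dP_{Hop}/dP_{Go} = 1/3 > 0: the reaction function is upward-sloping, so the choices are strategic complements.

strategic complements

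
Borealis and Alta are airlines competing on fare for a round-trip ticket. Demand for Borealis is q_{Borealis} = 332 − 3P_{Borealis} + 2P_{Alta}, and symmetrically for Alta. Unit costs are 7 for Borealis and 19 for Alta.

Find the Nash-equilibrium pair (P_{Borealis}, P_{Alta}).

Borealis's profit: π = (P_{Borealis} − 7)(332 − 3P_{Borealis} + 2P_{Alta}).
∂π/∂P_{Borealis} = 353 − 6P_{Borealis} + 2P_{Alta} = 0 ⇒ P_{Borealis} = 353/6 + (1/3)P_{Alta}.
Similarly P_{Alta} = 389/6 + (1/3)P_{Borealis}.
Substituting the second reaction function into the first: P_{Borealis} = 353/6 + (1/3)(389/6 + (1/3)P_{Borealis}), which gives (8/9)P_{Borealis} = 724/9 ⇒ P_{Borealis} = 90.5.
Then P_{Alta} = 389/6 + (1/3)·90.5 = 95.

90.5, 95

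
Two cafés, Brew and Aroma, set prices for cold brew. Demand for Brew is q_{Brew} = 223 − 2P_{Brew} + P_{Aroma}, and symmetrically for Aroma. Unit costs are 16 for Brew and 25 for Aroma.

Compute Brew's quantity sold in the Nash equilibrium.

140.4

Brew's profit: π = (P_{Brew} − 16)(223 − 2P_{Brew} + P_{Aroma}).
∂π/∂P_{Brew} = 255 − 4P_{Brew} + P_{Aroma} = 0 ⇒ P_{Brew} = 63.75 + 0.25P_{Aroma}.
Similarly P_{Aroma} = 68.25 + 0.25P_{Brew}.
Substituting the second reaction function into the first: P_{Brew} = 63.75 + 0.25(68.25 + 0.25P_{Brew}), which gives 0.9375P_{Brew} = 80.8125 ⇒ P_{Brew} = 86.2.
Then P_{Aroma} = 68.25 + 0.25·86.2 = 89.8.
q_{Brew} = 223 − 2·86.2 + 89.8 = 140.4.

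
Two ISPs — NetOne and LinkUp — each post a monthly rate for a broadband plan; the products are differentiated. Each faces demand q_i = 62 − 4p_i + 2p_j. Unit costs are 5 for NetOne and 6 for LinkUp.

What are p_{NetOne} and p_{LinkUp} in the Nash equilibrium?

13.8, 14.2

NetOne's profit: π = (p_{NetOne} − 5)(62 − 4p_{NetOne} + 2p_{LinkUp}).
∂π/∂p_{NetOne} = 82 − 8p_{NetOne} + 2p_{LinkUp} = 0 ⇒ p_{NetOne} = 10.25 + 0.25p_{LinkUp}.
Similarly p_{LinkUp} = 10.75 + 0.25p_{NetOne}.
Plugging p_{LinkUp} into NetOne's best response: p_{NetOne} = 10.25 + 0.25(10.75 + 0.25p_{NetOne}) ⇒ 0.9375p_{NetOne} = 12.9375, so p_{NetOne} = 13.8.
Then p_{LinkUp} = 10.75 + 0.25·13.8 = 14.2.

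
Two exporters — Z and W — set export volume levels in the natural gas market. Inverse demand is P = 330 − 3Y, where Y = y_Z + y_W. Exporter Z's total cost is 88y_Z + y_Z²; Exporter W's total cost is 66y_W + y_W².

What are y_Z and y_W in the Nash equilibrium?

20.8, 25.2

Exporter Z's profit: π = y_Z(330 − 3(y_Z + y_W)) − 88y_Z − y_Z².
∂π/∂y_Z = 242 − 8y_Z − 3y_W = 0, so y_Z = 30.25 − 0.375y_W.
By the same steps for W: y_W = 33 − 0.375y_Z.
Substituting the second reaction function into the first: y_Z = 30.25 − 0.375(33 − 0.375y_Z), which gives (55/64)y_Z = 17.875 ⇒ y_Z = 20.8.
Then y_W = 33 − 0.375·20.8 = 25.2.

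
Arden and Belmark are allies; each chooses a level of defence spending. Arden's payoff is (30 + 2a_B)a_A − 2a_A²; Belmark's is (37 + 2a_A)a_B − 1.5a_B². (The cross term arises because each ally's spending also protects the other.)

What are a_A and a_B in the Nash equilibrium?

Expanding Arden's payoff: 30a_A + 2a_Ba_A − 2a_A².
∂π/∂a_A = 30 + 2a_B − 4a_A = 0, so a_A = 7.5 + 0.5a_B.
Likewise for Belmark: a_B = 37/3 + (2/3)a_A.
Solving the two reaction functions simultaneously: (1 − (0.5)(2/3))a_A = 7.5 + 0.5·(37/3), so (2/3)a_A = 41/3 and a_A = 20.5.
Then a_B = 37/3 + (2/3)·20.5 = 26.

20.5, 26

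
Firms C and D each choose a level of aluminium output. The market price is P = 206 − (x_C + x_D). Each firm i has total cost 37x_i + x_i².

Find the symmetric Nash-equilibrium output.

Firm C's profit: π = x_C(206 − (x_C + x_D)) − 37x_C − x_C².
∂π/∂x_C = 169 − 4x_C − x_D = 0, so x_C = 42.25 − 0.25x_D.
The game is symmetric, so in equilibrium x_D = x_C: the reaction function gives 1.25x_C = 42.25, hence x_C = 33.8.

33.8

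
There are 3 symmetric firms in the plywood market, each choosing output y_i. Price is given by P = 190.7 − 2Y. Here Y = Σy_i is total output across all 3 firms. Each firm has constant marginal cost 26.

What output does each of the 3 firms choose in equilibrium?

A representative firm's profit is π_i = y_i(190.7 − 2Y) − 26y_i, with Y = y_i + Σ_{j≠i} y_j.
First-order condition: 164.7 − 4y_i − 2Σ_{j≠i} y_j = 0.
With identical firms, set every y_j = y: then 164.7 − 4y − 4y = 0, i.e. y = 164.7/8 = 20.5875.

20.5875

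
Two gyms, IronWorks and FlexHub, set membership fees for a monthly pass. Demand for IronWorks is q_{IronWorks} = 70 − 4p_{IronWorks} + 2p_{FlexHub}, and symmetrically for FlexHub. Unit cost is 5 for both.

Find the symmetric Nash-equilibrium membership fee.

15

IronWorks's profit: π = (p_{IronWorks} − 5)(70 − 4p_{IronWorks} + 2p_{FlexHub}).
∂π/∂p_{IronWorks} = 90 − 8p_{IronWorks} + 2p_{FlexHub} = 0 ⇒ p_{IronWorks} = 11.25 + 0.25p_{FlexHub}.
By symmetry p_{FlexHub} = p_{IronWorks}; substituting into the reaction function, 0.75p_{IronWorks} = 11.25 and p_{IronWorks} = 15.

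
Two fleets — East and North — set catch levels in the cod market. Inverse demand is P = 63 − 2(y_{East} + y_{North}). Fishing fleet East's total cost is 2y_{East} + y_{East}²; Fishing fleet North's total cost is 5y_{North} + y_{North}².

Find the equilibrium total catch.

Fishing fleet East's profit: π = y_{East}(63 − 2(y_{East} + y_{North})) − 2y_{East} − y_{East}².
∂π/∂y_{East} = 61 − 6y_{East} − 2y_{North} = 0, so y_{East} = 61/6 − (1/3)y_{North}.
By the same steps for North: y_{North} = 29/3 − (1/3)y_{East}.
Substituting the second reaction function into the first: y_{East} = 61/6 − (1/3)(29/3 − (1/3)y_{East}), which gives (8/9)y_{East} = 125/18 ⇒ y_{East} = 7.8125.
Then y_{North} = 29/3 − (1/3)·7.8125 = 7.0625.
Total catch: 7.8125 + 7.0625 = 14.875.

14.875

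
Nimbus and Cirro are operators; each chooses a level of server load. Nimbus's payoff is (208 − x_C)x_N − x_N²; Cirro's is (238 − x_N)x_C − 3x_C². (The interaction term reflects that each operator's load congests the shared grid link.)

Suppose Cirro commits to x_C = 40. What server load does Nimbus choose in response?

Expanding Nimbus's payoff: 208x_N − x_Cx_N − x_N².
∂π/∂x_N = 208 − x_C − 2x_N = 0, so x_N = 104 − 0.5x_C.
At x_C = 40: x_N = 104 − 0.5·40 = 84.

84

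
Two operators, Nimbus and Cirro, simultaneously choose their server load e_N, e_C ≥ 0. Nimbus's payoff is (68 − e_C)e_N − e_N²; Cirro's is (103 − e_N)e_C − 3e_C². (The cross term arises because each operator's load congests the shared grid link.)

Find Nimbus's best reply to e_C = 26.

Expanding Nimbus's payoff: 68e_N − e_Ce_N − e_N².
∂π/∂e_N = 68 − e_C − 2e_N = 0, so e_N = 34 − 0.5e_C.
At e_C = 26: e_N = 34 − 0.5·26 = 21.

21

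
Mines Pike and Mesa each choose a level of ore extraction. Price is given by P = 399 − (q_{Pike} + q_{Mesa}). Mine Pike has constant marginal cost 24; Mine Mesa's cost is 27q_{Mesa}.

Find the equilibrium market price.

150

Mine Pike's profit: π = q_{Pike}(399 − (q_{Pike} + q_{Mesa})) − 24q_{Pike}.
∂π/∂q_{Pike} = 375 − 2q_{Pike} − q_{Mesa} = 0, so q_{Pike} = 187.5 − 0.5q_{Mesa}.
By the same steps for Mesa: q_{Mesa} = 186 − 0.5q_{Pike}.
Solving the two reaction functions simultaneously: (1 − (−0.5)(−0.5))q_{Pike} = 187.5 − 0.5·186, so 0.75q_{Pike} = 94.5 and q_{Pike} = 126.
Then q_{Mesa} = 186 − 0.5·126 = 123.
Equilibrium price: P = 399 − 249 = 150.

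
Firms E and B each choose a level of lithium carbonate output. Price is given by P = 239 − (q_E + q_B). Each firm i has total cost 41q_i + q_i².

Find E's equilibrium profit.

Firm E's profit: π = q_E(239 − (q_E + q_B)) − 41q_E − q_E².
∂π/∂q_E = 198 − 4q_E − q_B = 0, so q_E = 49.5 − 0.25q_B.
The game is symmetric, so in equilibrium q_B = q_E: the reaction function gives 1.25q_E = 49.5, hence q_E = 39.6.
Price P = 239 − 79.2 = 159.8.
E's profit: (159.8 − 41)·39.6 − (39.6)² = 3136.32.

3136.32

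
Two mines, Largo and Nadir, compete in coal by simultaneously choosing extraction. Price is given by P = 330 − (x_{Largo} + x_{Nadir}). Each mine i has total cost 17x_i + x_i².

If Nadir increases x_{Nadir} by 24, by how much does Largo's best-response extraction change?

Mine Largo's profit: π = x_{Largo}(330 − (x_{Largo} + x_{Nadir})) − 17x_{Largo} − x_{Largo}².
∂π/∂x_{Largo} = 313 − 4x_{Largo} − x_{Nadir} = 0, so x_{Largo} = 78.25 − 0.25x_{Nadir}.
The reaction-function slope is −0.25, so a 24-unit rise in x_{Nadir} moves x_{Largo} by −0.25 × 24 = −6. Largo's best response falls — the actions are strategic substitutes.

-6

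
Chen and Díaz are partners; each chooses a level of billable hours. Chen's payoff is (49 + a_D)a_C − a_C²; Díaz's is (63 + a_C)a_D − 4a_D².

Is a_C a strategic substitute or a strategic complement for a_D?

Expanding Chen's payoff: 49a_C + a_Da_C − a_C².
∂π/∂a_C = 49 + a_D − 2a_C = 0, so a_C = 24.5 + 0.5a_D.
The best-response slope da_C/da_D = 0.5 > 0: the reaction function is upward-sloping, so the choices are strategic complements.

strategic complements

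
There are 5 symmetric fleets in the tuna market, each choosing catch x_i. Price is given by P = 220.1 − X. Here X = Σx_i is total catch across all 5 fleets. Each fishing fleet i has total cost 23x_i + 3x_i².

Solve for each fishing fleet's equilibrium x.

16.425

A representative fishing fleet's profit is π_i = x_i(220.1 − X) − 23x_i − 3x_i², with X = x_i + Σ_{j≠i} x_j.
First-order condition: 197.1 − 8x_i − Σ_{j≠i} x_j = 0.
Imposing symmetry (x_j = x for all j) turns Σ_{j≠i} x_j into 4x, so 197.1 = 12x and x = 16.425.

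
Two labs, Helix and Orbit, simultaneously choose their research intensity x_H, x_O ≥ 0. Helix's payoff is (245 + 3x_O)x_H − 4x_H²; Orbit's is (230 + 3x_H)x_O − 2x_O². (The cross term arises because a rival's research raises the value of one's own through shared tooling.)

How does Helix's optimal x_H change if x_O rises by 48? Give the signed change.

Expanding Helix's payoff: 245x_H + 3x_Ox_H − 4x_H².
∂π/∂x_H = 245 + 3x_O − 8x_H = 0, so x_H = 30.625 + 0.375x_O.
The reaction-function slope is 0.375, so a 48-unit rise in x_O moves x_H by 0.375 × 48 = 18. Helix's best response rises — the actions are strategic complements.

18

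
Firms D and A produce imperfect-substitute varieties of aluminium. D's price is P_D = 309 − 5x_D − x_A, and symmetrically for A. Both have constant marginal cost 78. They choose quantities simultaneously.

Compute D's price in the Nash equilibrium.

Firm D's profit: π = x_D(309 − 5x_D − x_A) − 78x_D.
∂π/∂x_D = 231 − 10x_D − x_A = 0 ⇒ x_D = 23.1 − 0.1x_A.
Setting x_D = x_A in the reaction function: x_D = 23.1 − 0.1x_D, so x_D = 23.1 / 1.1 = 21.
P_D = 309 − 5·21 − 21 = 183.

183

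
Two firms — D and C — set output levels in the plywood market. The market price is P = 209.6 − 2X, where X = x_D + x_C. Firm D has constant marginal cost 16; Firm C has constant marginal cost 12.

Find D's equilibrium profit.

1997.12

Firm D's profit: π = x_D(209.6 − 2(x_D + x_C)) − 16x_D.
∂π/∂x_D = 193.6 − 4x_D − 2x_C = 0, so x_D = 48.4 − 0.5x_C.
By the same steps for C: x_C = 49.4 − 0.5x_D.
Solving the two reaction functions simultaneously: (1 − (−0.5)(−0.5))x_D = 48.4 − 0.5·49.4, so 0.75x_D = 23.7 and x_D = 31.6.
Then x_C = 49.4 − 0.5·31.6 = 33.6.
Price P = 209.6 − 2·65.2 = 79.2.
D's profit: (79.2 − 16)·31.6 = 1997.12.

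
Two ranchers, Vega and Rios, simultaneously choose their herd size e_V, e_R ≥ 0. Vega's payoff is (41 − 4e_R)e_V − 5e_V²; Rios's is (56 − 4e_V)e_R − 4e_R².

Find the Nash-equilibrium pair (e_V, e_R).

1.625, 6.1875

Expanding Vega's payoff: 41e_V − 4e_Re_V − 5e_V².
∂π/∂e_V = 41 − 4e_R − 10e_V = 0, so e_V = 4.1 − 0.4e_R.
Likewise for Rios: e_R = 7 − 0.5e_V.
Substituting the second reaction function into the first: e_V = 4.1 − 0.4(7 − 0.5e_V), which gives 0.8e_V = 1.3 ⇒ e_V = 1.625.
Then e_R = 7 − 0.5·1.625 = 6.1875.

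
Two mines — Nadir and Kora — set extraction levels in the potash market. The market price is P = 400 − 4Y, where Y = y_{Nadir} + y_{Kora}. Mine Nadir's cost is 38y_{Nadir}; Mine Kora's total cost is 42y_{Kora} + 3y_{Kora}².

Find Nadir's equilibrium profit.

Mine Nadir's profit: π = y_{Nadir}(400 − 4(y_{Nadir} + y_{Kora})) − 38y_{Nadir}.
∂π/∂y_{Nadir} = 362 − 8y_{Nadir} − 4y_{Kora} = 0, so y_{Nadir} = 45.25 − 0.5y_{Kora}.
For Kora: ∂π/∂y_{Kora} = 358 − 14y_{Kora} − 4y_{Nadir} = 0 ⇒ y_{Kora} = 179/7 − (2/7)y_{Nadir}.
Plugging y_{Kora} into Nadir's best response: y_{Nadir} = 45.25 − 0.5(179/7 − (2/7)y_{Nadir}) ⇒ (6/7)y_{Nadir} = 909/28, so y_{Nadir} = 37.875.
Then y_{Kora} = 179/7 − (2/7)·37.875 = 14.75.
Price P = 400 − 4·52.625 = 189.5.
Nadir's profit: (189.5 − 38)·37.875 = 5738.0625.

5738.0625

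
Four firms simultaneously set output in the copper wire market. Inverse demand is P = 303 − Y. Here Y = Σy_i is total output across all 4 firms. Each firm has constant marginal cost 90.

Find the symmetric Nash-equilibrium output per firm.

A representative firm's profit is π_i = y_i(303 − Y) − 90y_i, with Y = y_i + Σ_{j≠i} y_j.
First-order condition: 213 − 2y_i − Σ_{j≠i} y_j = 0.
With identical firms, set every y_j = y: then 213 − 2y − 3y = 0, i.e. y = 213/5 = 42.6.

42.6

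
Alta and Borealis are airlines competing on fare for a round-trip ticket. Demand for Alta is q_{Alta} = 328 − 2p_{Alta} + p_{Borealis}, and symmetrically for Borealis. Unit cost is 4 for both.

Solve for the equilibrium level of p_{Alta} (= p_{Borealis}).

Alta's profit: π = (p_{Alta} − 4)(328 − 2p_{Alta} + p_{Borealis}).
∂π/∂p_{Alta} = 336 − 4p_{Alta} + p_{Borealis} = 0 ⇒ p_{Alta} = 84 + 0.25p_{Borealis}.
The game is symmetric, so in equilibrium p_{Borealis} = p_{Alta}: the reaction function gives 0.75p_{Alta} = 84, hence p_{Alta} = 112.

112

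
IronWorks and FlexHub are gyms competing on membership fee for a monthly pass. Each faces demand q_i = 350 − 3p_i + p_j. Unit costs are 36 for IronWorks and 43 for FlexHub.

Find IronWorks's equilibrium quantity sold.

168.6

IronWorks's profit: π = (p_{IronWorks} − 36)(350 − 3p_{IronWorks} + p_{FlexHub}).
∂π/∂p_{IronWorks} = 458 − 6p_{IronWorks} + p_{FlexHub} = 0 ⇒ p_{IronWorks} = 229/3 + (1/6)p_{FlexHub}.
Similarly p_{FlexHub} = 479/6 + (1/6)p_{IronWorks}.
Substituting the second reaction function into the first: p_{IronWorks} = 229/3 + (1/6)(479/6 + (1/6)p_{IronWorks}), which gives (35/36)p_{IronWorks} = 3227/36 ⇒ p_{IronWorks} = 92.2.
Then p_{FlexHub} = 479/6 + (1/6)·92.2 = 95.2.
q_{IronWorks} = 350 − 3·92.2 + 95.2 = 168.6.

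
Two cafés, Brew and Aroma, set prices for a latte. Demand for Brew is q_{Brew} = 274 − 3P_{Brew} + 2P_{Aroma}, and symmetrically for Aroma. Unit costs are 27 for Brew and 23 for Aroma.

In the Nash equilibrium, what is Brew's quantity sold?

183

Brew's profit: π = (P_{Brew} − 27)(274 − 3P_{Brew} + 2P_{Aroma}).
∂π/∂P_{Brew} = 355 − 6P_{Brew} + 2P_{Aroma} = 0 ⇒ P_{Brew} = 355/6 + (1/3)P_{Aroma}.
Similarly P_{Aroma} = 343/6 + (1/3)P_{Brew}.
Plugging P_{Aroma} into Brew's best response: P_{Brew} = 355/6 + (1/3)(343/6 + (1/3)P_{Brew}) ⇒ (8/9)P_{Brew} = 704/9, so P_{Brew} = 88.
Then P_{Aroma} = 343/6 + (1/3)·88 = 86.5.
q_{Brew} = 274 − 3·88 + 2·86.5 = 183.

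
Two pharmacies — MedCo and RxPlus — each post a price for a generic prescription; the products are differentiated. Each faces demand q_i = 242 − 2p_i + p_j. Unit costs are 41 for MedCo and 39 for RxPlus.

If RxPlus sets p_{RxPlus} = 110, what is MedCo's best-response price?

MedCo's profit: π = (p_{MedCo} − 41)(242 − 2p_{MedCo} + p_{RxPlus}).
∂π/∂p_{MedCo} = 324 − 4p_{MedCo} + p_{RxPlus} = 0 ⇒ p_{MedCo} = 81 + 0.25p_{RxPlus}.
At p_{RxPlus} = 110: p_{MedCo} = 81 + 0.25·110 = 108.5.

108.5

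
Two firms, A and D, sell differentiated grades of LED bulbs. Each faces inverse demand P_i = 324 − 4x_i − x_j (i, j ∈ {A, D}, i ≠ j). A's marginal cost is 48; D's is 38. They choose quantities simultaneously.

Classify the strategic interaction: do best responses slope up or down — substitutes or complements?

Firm A's profit: π = x_A(324 − 4x_A − x_D) − 48x_A.
∂π/∂x_A = 276 − 8x_A − x_D = 0 ⇒ x_A = 34.5 − 0.125x_D.
The best-response slope dx_A/dx_D = −0.125 < 0: the reaction function is downward-sloping, so the choices are strategic substitutes.

strategic substitutes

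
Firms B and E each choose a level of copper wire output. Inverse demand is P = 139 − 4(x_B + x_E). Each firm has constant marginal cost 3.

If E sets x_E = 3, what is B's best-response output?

15.5

Firm B's profit: π = x_B(139 − 4(x_B + x_E)) − 3x_B.
∂π/∂x_B = 136 − 8x_B − 4x_E = 0, so x_B = 17 − 0.5x_E.
At x_E = 3: x_B = 17 − 0.5·3 = 15.5.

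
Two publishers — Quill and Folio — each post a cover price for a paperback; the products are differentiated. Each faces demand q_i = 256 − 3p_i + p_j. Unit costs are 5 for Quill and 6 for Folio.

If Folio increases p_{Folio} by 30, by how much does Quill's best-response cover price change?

Quill's profit: π = (p_{Quill} − 5)(256 − 3p_{Quill} + p_{Folio}).
∂π/∂p_{Quill} = 271 − 6p_{Quill} + p_{Folio} = 0 ⇒ p_{Quill} = 271/6 + (1/6)p_{Folio}.
The reaction-function slope is 1/6, so a 30-unit rise in p_{Folio} moves p_{Quill} by 1/6 × 30 = 5. Quill's best response rises — the actions are strategic complements.

5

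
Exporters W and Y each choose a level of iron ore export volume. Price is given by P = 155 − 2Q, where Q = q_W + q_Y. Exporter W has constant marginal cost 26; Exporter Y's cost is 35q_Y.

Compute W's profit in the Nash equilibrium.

Exporter W's profit: π = q_W(155 − 2(q_W + q_Y)) − 26q_W.
∂π/∂q_W = 129 − 4q_W − 2q_Y = 0, so q_W = 32.25 − 0.5q_Y.
By the same steps for Y: q_Y = 30 − 0.5q_W.
Solving the two reaction functions simultaneously: (1 − (−0.5)(−0.5))q_W = 32.25 − 0.5·30, so 0.75q_W = 17.25 and q_W = 23.
Then q_Y = 30 − 0.5·23 = 18.5.
Price P = 155 − 2·41.5 = 72.
W's profit: (72 − 26)·23 = 1058.

1058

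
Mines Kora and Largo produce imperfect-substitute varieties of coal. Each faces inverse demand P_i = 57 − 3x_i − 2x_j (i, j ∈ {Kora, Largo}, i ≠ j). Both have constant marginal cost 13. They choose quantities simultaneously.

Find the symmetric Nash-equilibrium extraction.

Mine Kora's profit: π = x_{Kora}(57 − 3x_{Kora} − 2x_{Largo}) − 13x_{Kora}.
∂π/∂x_{Kora} = 44 − 6x_{Kora} − 2x_{Largo} = 0 ⇒ x_{Kora} = 22/3 − (1/3)x_{Largo}.
The game is symmetric, so in equilibrium x_{Largo} = x_{Kora}: the reaction function gives (4/3)x_{Kora} = 22/3, hence x_{Kora} = 5.5.

5.5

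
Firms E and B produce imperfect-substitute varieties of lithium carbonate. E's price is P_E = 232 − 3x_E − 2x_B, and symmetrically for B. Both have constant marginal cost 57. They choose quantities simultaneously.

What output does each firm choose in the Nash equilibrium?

21.875

Firm E's profit: π = x_E(232 − 3x_E − 2x_B) − 57x_E.
∂π/∂x_E = 175 − 6x_E − 2x_B = 0 ⇒ x_E = 175/6 − (1/3)x_B.
Setting x_E = x_B in the reaction function: x_E = 175/6 − (1/3)x_E, so x_E = (175/6) / (4/3) = 21.875.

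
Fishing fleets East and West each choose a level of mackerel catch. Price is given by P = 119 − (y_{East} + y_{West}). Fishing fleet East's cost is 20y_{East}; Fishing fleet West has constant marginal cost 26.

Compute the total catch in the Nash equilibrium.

Fishing fleet East's profit: π = y_{East}(119 − (y_{East} + y_{West})) − 20y_{East}.
∂π/∂y_{East} = 99 − 2y_{East} − y_{West} = 0, so y_{East} = 49.5 − 0.5y_{West}.
By the same steps for West: y_{West} = 46.5 − 0.5y_{East}.
Substituting the second reaction function into the first: y_{East} = 49.5 − 0.5(46.5 − 0.5y_{East}), which gives 0.75y_{East} = 26.25 ⇒ y_{East} = 35.
Then y_{West} = 46.5 − 0.5·35 = 29.
Total catch: 35 + 29 = 64.

64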